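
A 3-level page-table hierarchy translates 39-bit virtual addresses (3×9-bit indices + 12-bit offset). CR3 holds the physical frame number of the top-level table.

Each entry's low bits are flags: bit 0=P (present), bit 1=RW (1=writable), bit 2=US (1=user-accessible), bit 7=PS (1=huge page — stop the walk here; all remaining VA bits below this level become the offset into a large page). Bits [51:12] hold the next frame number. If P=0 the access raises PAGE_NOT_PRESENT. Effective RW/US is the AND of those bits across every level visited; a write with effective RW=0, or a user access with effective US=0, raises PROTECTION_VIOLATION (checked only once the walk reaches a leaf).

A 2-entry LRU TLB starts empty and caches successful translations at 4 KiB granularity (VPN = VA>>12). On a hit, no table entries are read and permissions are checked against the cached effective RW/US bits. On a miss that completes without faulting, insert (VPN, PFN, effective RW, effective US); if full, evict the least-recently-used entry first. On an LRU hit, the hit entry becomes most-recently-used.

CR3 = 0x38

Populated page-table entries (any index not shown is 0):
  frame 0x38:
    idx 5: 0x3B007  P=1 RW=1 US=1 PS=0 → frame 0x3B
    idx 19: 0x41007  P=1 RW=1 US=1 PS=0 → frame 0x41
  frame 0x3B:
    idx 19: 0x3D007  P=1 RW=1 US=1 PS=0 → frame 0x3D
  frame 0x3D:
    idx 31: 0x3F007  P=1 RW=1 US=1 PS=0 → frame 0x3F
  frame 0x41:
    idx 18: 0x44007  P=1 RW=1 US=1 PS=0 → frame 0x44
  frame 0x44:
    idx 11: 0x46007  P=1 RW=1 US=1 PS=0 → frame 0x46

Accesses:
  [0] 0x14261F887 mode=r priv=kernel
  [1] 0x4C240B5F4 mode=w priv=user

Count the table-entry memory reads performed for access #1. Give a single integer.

Walk each access:
#0 VA=0x14261F887 (r,kernel):
  L0: frame=0x38 idx=5 entry=0x3B007 [P=1 RW=1 US=1 PS=0]
  L1: frame=0x3B idx=19 entry=0x3D007 [P=1 RW=1 US=1 PS=0]
  L2: frame=0x3D idx=31 entry=0x3F007 [P=1 RW=1 US=1 PS=0]
  ✓ 0x3F887  — 3 lookups
#1 VA=0x4C240B5F4 (w,user):
  L0: frame=0x38 idx=19 entry=0x41007 [P=1 RW=1 US=1 PS=0]
  L1: frame=0x41 idx=18 entry=0x44007 [P=1 RW=1 US=1 PS=0]
  L2: frame=0x44 idx=11 entry=0x46007 [P=1 RW=1 US=1 PS=0]
  ✓ 0x465F4  — 3 lookups

Entries read for #1: 3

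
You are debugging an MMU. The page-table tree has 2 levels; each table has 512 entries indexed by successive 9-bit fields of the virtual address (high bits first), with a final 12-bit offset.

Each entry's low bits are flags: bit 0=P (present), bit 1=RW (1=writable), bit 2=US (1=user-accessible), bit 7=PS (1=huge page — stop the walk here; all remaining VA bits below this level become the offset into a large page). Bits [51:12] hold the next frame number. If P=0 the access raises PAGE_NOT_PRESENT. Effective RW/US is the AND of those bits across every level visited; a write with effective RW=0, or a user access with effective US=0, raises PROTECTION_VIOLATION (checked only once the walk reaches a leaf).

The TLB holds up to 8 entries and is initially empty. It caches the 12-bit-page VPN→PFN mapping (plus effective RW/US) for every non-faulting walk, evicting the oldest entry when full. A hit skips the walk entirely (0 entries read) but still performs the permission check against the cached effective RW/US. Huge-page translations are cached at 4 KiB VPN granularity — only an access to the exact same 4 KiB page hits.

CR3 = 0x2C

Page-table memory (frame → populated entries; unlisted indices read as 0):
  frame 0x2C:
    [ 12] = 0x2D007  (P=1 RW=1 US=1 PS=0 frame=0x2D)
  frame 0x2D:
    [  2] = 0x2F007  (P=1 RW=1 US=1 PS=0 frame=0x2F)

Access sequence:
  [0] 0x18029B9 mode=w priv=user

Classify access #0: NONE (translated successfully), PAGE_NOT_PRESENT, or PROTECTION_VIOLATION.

Walk each access:
#0 VA=0x18029B9 (w,user):
  L0: frame=0x2C idx=12 entry=0x2D007 [P=1 RW=1 US=1 PS=0]
  L1: frame=0x2D idx=2 entry=0x2F007 [P=1 RW=1 US=1 PS=0]
  ⇒ phys 0x2F9B9  [2 reads]

Access #0 fault: NONE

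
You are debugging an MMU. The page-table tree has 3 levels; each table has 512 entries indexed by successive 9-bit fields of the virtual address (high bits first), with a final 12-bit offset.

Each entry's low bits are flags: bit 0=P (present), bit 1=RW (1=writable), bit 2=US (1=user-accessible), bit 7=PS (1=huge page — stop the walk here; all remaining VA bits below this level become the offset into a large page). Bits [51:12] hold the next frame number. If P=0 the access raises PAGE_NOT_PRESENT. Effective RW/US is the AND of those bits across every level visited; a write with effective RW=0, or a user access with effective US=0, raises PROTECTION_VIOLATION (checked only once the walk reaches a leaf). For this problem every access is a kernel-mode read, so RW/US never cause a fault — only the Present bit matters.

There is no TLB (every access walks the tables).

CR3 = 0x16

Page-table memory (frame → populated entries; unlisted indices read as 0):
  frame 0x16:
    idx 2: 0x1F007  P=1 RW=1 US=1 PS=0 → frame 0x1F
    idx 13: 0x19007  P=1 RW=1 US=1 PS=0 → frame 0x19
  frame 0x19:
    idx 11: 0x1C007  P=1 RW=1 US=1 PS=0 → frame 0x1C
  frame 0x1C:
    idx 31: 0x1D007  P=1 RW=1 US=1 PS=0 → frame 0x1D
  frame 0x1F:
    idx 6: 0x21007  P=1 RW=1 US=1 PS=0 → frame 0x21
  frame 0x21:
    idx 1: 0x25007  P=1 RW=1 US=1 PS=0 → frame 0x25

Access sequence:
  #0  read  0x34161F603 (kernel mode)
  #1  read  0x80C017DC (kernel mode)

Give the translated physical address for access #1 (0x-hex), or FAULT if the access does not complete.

Walk each access:
#0 VA=0x34161F603 (r,kernel):
  L0 @0x16[13] → 0x19007  P=1,RW=1,US=1,PS=0
  L1 @0x19[11] → 0x1C007  P=1,RW=1,US=1,PS=0
  L2 @0x1C[31] → 0x1D007  P=1,RW=1,US=1,PS=0
  ✓ 0x1D603  — 3 lookups
#1 VA=0x80C017DC (r,kernel):
  L0 @0x16[2] → 0x1F007  P=1,RW=1,US=1,PS=0
  L1 @0x1F[6] → 0x21007  P=1,RW=1,US=1,PS=0
  L2 @0x21[1] → 0x25007  P=1,RW=1,US=1,PS=0
  ✓ 0x257DC  — 3 lookups

Access #1 PA: 0x257DC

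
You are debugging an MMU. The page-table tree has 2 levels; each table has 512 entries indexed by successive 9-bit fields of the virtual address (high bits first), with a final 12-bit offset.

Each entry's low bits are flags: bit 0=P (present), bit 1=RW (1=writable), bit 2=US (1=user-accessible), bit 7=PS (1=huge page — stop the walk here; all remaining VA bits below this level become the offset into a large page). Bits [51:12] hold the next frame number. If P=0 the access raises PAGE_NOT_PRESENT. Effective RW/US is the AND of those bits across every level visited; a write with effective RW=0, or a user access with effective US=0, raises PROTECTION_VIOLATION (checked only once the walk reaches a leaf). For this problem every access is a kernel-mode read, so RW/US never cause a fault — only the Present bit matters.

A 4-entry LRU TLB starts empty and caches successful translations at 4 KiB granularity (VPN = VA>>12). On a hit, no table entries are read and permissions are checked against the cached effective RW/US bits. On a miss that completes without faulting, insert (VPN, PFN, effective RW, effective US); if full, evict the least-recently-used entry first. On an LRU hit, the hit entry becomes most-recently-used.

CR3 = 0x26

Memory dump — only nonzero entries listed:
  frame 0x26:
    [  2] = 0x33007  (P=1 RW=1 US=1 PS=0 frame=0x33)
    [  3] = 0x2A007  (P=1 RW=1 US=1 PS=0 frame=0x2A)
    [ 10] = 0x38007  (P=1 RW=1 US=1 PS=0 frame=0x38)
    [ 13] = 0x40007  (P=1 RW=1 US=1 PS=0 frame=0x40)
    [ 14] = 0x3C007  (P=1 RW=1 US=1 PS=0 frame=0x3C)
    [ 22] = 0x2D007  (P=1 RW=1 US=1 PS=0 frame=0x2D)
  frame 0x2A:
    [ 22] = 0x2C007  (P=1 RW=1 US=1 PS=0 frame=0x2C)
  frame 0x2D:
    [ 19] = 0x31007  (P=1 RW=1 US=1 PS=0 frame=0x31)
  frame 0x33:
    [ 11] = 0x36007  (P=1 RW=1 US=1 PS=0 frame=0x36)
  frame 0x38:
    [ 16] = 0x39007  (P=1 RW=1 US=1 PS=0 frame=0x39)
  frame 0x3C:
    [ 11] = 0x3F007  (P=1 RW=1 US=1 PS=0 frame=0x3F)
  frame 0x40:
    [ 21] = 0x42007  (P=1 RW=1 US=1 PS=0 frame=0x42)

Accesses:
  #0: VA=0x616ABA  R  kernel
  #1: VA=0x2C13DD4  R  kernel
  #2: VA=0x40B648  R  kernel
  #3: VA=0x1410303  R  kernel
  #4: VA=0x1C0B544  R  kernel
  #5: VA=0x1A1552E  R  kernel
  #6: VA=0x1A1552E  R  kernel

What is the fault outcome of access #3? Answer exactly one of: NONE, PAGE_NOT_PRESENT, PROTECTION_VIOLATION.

Walk each access:
#0 VA=0x616ABA (r,kernel):
  L0: frame=0x26 idx=3 entry=0x2A007 [P=1 RW=1 US=1 PS=0]
  L1: frame=0x2A idx=22 entry=0x2C007 [P=1 RW=1 US=1 PS=0]
  ✓ 0x2CABA  — 2 lookups
#1 VA=0x2C13DD4 (r,kernel):
  L0: frame=0x26 idx=22 entry=0x2D007 [P=1 RW=1 US=1 PS=0]
  L1: frame=0x2D idx=19 entry=0x31007 [P=1 RW=1 US=1 PS=0]
  ✓ 0x31DD4  — 2 lookups
#2 VA=0x40B648 (r,kernel):
  L0: frame=0x26 idx=2 entry=0x33007 [P=1 RW=1 US=1 PS=0]
  L1: frame=0x33 idx=11 entry=0x36007 [P=1 RW=1 US=1 PS=0]
  ✓ 0x36648  — 2 lookups
#3 VA=0x1410303 (r,kernel):
  L0: frame=0x26 idx=10 entry=0x38007 [P=1 RW=1 US=1 PS=0]
  L1: frame=0x38 idx=16 entry=0x39007 [P=1 RW=1 US=1 PS=0]
  ✓ 0x39303  — 2 lookups
#4 VA=0x1C0B544 (r,kernel):
  L0: frame=0x26 idx=14 entry=0x3C007 [P=1 RW=1 US=1 PS=0]
  L1: frame=0x3C idx=11 entry=0x3F007 [P=1 RW=1 US=1 PS=0]
  ✓ 0x3F544  — 2 lookups
#5 VA=0x1A1552E (r,kernel):
  L0: frame=0x26 idx=13 entry=0x40007 [P=1 RW=1 US=1 PS=0]
  L1: frame=0x40 idx=21 entry=0x42007 [P=1 RW=1 US=1 PS=0]
  ✓ 0x4252E  — 2 lookups
#6 VA=0x1A1552E (r,kernel):
  TLB hit vpn=0x1A15 → PA=0x4252E

Access #3 fault: NONE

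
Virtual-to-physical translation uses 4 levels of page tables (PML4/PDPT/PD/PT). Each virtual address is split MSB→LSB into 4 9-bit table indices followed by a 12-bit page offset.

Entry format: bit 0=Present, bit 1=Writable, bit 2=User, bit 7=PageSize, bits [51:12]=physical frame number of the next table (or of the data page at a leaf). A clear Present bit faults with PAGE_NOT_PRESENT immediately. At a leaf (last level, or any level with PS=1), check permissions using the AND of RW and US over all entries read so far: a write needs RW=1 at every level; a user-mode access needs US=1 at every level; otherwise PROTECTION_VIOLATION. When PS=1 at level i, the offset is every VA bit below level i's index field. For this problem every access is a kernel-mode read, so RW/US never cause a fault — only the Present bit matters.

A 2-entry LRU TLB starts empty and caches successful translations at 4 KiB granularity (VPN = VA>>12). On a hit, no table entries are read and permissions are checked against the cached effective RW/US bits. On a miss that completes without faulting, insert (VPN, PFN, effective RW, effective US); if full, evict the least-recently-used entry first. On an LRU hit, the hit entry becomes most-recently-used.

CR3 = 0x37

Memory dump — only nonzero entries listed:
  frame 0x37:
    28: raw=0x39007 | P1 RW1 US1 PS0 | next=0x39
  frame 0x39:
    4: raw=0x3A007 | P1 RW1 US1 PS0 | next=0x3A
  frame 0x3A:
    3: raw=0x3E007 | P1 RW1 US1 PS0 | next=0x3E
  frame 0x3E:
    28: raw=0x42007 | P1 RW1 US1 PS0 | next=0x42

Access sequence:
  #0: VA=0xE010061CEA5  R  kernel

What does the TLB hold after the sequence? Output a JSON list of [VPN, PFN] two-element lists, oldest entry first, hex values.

Walk each access:
#0 VA=0xE010061CEA5 (r,kernel):
  L0 @0x37[28] → 0x39007  P=1,RW=1,US=1,PS=0
  L1 @0x39[4] → 0x3A007  P=1,RW=1,US=1,PS=0
  L2 @0x3A[3] → 0x3E007  P=1,RW=1,US=1,PS=0
  L3 @0x3E[28] → 0x42007  P=1,RW=1,US=1,PS=0
  ⇒ phys 0x42EA5  [4 reads]

TLB: [["0xE010061C", "0x42"]]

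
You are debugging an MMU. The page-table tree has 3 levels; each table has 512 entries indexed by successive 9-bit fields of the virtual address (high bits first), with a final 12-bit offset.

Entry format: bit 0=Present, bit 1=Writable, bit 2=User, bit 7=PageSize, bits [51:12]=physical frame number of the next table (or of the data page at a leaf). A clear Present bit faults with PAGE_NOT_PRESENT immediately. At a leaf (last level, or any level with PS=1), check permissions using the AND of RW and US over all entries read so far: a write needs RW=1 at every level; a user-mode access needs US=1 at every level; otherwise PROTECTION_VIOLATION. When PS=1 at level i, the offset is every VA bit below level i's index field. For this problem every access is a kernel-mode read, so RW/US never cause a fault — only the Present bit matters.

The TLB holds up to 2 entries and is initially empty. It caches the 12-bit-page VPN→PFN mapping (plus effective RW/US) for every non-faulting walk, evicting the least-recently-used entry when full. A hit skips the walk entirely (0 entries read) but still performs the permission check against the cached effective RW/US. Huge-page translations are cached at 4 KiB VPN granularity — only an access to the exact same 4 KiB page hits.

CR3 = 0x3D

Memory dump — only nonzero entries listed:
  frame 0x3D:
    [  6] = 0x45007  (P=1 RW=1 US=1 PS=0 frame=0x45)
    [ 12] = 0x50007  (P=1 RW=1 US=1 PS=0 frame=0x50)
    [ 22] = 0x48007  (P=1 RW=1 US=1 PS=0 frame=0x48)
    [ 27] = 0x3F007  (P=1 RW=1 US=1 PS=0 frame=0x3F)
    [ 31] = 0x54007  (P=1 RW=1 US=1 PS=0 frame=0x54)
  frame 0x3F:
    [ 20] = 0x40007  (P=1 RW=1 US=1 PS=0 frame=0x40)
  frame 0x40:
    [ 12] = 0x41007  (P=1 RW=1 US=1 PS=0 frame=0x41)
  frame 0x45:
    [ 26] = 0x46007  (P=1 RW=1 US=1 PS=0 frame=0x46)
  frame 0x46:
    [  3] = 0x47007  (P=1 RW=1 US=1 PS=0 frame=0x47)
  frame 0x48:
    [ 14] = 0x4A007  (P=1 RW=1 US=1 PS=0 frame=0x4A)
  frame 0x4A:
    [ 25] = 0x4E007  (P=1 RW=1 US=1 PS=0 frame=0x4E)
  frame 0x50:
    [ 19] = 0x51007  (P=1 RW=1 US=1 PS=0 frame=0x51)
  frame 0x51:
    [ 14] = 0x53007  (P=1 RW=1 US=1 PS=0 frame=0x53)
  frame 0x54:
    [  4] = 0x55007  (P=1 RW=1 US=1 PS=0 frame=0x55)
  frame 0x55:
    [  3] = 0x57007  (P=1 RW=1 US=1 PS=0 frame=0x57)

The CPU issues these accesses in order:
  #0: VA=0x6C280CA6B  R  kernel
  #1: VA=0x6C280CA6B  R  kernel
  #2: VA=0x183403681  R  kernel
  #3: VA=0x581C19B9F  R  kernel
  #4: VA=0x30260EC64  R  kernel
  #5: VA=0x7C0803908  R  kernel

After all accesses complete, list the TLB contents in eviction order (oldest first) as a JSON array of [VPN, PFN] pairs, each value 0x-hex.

Trace:
#0 VA=0x6C280CA6B (r,kernel):
  L0 @0x3D[27] → 0x3F007  P=1,RW=1,US=1,PS=0
  L1 @0x3F[20] → 0x40007  P=1,RW=1,US=1,PS=0
  L2 @0x40[12] → 0x41007  P=1,RW=1,US=1,PS=0
  ✓ 0x41A6B  — 3 lookups
#1 VA=0x6C280CA6B (r,kernel):
  TLB hit vpn=0x6C280C → PA=0x41A6B
#2 VA=0x183403681 (r,kernel):
  L0 @0x3D[6] → 0x45007  P=1,RW=1,US=1,PS=0
  L1 @0x45[26] → 0x46007  P=1,RW=1,US=1,PS=0
  L2 @0x46[3] → 0x47007  P=1,RW=1,US=1,PS=0
  ✓ 0x47681  — 3 lookups
#3 VA=0x581C19B9F (r,kernel):
  L0 @0x3D[22] → 0x48007  P=1,RW=1,US=1,PS=0
  L1 @0x48[14] → 0x4A007  P=1,RW=1,US=1,PS=0
  L2 @0x4A[25] → 0x4E007  P=1,RW=1,US=1,PS=0
  ✓ 0x4EB9F  — 3 lookups
#4 VA=0x30260EC64 (r,kernel):
  L0 @0x3D[12] → 0x50007  P=1,RW=1,US=1,PS=0
  L1 @0x50[19] → 0x51007  P=1,RW=1,US=1,PS=0
  L2 @0x51[14] → 0x53007  P=1,RW=1,US=1,PS=0
  ✓ 0x53C64  — 3 lookups
#5 VA=0x7C0803908 (r,kernel):
  L0 @0x3D[31] → 0x54007  P=1,RW=1,US=1,PS=0
  L1 @0x54[4] → 0x55007  P=1,RW=1,US=1,PS=0
  L2 @0x55[3] → 0x57007  P=1,RW=1,US=1,PS=0
  ✓ 0x57908  — 3 lookups

TLB: [["0x30260E", "0x53"], ["0x7C0803", "0x57"]]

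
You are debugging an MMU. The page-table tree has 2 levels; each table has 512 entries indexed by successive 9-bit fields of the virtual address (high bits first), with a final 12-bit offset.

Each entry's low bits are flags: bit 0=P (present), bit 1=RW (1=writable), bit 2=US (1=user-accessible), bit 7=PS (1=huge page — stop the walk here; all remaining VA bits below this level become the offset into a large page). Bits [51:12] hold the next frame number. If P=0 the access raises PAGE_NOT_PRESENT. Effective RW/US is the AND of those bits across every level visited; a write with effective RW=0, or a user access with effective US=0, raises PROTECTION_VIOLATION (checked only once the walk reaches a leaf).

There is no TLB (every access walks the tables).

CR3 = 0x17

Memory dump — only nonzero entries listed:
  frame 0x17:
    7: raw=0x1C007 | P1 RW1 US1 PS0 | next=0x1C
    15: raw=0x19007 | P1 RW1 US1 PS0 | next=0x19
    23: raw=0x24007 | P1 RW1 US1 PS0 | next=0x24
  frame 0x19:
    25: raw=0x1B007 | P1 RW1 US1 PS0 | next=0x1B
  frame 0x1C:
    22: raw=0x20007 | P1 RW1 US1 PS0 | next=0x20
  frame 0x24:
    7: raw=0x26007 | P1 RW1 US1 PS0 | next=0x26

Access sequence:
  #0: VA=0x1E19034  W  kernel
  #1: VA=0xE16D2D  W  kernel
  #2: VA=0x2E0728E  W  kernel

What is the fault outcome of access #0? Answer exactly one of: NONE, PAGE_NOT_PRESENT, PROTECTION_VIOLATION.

Trace:
#0 VA=0x1E19034 (w,kernel):
  L0: frame=0x17 idx=15 entry=0x19007 [P=1 RW=1 US=1 PS=0]
  L1: frame=0x19 idx=25 entry=0x1B007 [P=1 RW=1 US=1 PS=0]
  ✓ 0x1B034  — 2 lookups
#1 VA=0xE16D2D (w,kernel):
  L0: frame=0x17 idx=7 entry=0x1C007 [P=1 RW=1 US=1 PS=0]
  L1: frame=0x1C idx=22 entry=0x20007 [P=1 RW=1 US=1 PS=0]
  ✓ 0x20D2D  — 2 lookups
#2 VA=0x2E0728E (w,kernel):
  L0: frame=0x17 idx=23 entry=0x24007 [P=1 RW=1 US=1 PS=0]
  L1: frame=0x24 idx=7 entry=0x26007 [P=1 RW=1 US=1 PS=0]
  ✓ 0x2628E  — 2 lookups

Access #0 fault: NONE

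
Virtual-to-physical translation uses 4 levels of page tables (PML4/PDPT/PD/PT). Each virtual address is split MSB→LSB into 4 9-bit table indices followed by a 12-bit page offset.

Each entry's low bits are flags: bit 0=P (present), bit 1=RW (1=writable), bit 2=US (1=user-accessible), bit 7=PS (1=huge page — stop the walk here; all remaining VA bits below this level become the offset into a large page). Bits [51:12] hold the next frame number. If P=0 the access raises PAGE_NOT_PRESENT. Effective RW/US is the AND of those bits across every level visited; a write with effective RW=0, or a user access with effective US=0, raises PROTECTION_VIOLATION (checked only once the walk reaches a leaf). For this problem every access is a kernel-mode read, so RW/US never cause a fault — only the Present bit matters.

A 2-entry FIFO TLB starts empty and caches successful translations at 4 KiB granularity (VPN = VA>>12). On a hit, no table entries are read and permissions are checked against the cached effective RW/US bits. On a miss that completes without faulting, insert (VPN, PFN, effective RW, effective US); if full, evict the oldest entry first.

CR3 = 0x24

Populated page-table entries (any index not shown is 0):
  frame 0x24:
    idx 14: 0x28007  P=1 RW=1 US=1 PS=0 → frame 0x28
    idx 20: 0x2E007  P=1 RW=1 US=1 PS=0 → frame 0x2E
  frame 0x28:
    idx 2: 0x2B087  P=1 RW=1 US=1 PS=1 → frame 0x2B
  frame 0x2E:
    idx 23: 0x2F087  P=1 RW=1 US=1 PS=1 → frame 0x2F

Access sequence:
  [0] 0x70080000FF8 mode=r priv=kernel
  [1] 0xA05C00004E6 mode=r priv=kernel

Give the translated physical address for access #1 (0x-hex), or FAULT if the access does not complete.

Walk each access:
#0 VA=0x70080000FF8 (r,kernel):
  [0] read 0x24 idx=14: raw=0x28007 flags P=1 W=1 U=1 S=0
  [1] read 0x28 idx=2: raw=0x2B087 flags P=1 W=1 U=1 S=1
  ✓ 0x2BFF8 (huge @L1)  — 2 lookups
#1 VA=0xA05C00004E6 (r,kernel):
  [0] read 0x24 idx=20: raw=0x2E007 flags P=1 W=1 U=1 S=0
  [1] read 0x2E idx=23: raw=0x2F087 flags P=1 W=1 U=1 S=1
  ✓ 0x2F4E6 (huge @L1)  — 2 lookups

Access #1 PA: 0x2F4E6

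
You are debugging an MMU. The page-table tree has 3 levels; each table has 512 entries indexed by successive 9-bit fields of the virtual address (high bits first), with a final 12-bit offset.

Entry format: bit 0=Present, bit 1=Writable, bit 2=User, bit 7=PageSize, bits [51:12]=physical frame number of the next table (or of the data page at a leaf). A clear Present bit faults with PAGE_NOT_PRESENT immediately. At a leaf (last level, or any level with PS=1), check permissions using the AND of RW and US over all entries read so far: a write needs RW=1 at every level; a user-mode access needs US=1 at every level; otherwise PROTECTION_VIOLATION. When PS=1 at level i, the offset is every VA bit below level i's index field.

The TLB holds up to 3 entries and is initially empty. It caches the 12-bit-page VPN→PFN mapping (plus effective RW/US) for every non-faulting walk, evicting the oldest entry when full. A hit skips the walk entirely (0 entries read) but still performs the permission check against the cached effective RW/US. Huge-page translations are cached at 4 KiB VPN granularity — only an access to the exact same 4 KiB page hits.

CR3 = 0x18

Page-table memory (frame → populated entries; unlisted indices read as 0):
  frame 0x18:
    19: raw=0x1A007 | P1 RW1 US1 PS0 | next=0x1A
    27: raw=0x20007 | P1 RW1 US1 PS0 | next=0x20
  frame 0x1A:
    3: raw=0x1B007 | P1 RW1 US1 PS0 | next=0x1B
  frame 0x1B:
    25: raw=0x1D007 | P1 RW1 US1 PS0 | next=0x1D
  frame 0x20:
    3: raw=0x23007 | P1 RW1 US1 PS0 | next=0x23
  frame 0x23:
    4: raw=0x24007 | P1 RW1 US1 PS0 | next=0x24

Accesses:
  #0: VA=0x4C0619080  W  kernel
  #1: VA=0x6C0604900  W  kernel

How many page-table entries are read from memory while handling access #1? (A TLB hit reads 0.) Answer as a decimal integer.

Trace:
#0 VA=0x4C0619080 (w,kernel):
  L0 @0x18[19] → 0x1A007  P=1,RW=1,US=1,PS=0
  L1 @0x1A[3] → 0x1B007  P=1,RW=1,US=1,PS=0
  L2 @0x1B[25] → 0x1D007  P=1,RW=1,US=1,PS=0
  → PA=0x1D080  (3 entries read)
#1 VA=0x6C0604900 (w,kernel):
  L0 @0x18[27] → 0x20007  P=1,RW=1,US=1,PS=0
  L1 @0x20[3] → 0x23007  P=1,RW=1,US=1,PS=0
  L2 @0x23[4] → 0x24007  P=1,RW=1,US=1,PS=0
  → PA=0x24900  (3 entries read)

Entries read for #1: 3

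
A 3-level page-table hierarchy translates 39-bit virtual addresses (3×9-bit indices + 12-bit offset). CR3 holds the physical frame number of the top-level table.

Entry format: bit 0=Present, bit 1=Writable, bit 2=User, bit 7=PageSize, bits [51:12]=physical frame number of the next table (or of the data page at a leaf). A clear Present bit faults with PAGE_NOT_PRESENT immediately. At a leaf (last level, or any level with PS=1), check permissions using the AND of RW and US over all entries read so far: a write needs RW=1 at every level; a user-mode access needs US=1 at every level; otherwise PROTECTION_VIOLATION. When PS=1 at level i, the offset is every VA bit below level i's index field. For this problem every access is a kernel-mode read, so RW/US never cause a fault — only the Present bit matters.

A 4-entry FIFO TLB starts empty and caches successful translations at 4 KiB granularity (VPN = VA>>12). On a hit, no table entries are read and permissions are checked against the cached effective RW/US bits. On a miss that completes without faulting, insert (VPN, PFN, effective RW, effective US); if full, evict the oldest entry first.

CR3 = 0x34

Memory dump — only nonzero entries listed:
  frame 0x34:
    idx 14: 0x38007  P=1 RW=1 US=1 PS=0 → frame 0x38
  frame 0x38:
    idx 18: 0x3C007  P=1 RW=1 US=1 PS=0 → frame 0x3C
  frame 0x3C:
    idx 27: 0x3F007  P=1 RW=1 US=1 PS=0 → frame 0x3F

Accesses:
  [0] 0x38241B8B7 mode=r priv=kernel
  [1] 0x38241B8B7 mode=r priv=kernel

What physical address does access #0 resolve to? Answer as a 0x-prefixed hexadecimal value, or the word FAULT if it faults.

Walk each access:
#0 VA=0x38241B8B7 (r,kernel):
  L0: frame=0x34 idx=14 entry=0x38007 [P=1 RW=1 US=1 PS=0]
  L1: frame=0x38 idx=18 entry=0x3C007 [P=1 RW=1 US=1 PS=0]
  L2: frame=0x3C idx=27 entry=0x3F007 [P=1 RW=1 US=1 PS=0]
  ✓ 0x3F8B7  — 3 lookups
#1 VA=0x38241B8B7 (r,kernel):
  TLB hit vpn=0x38241B → PA=0x3F8B7

Access #0 PA: 0x3F8B7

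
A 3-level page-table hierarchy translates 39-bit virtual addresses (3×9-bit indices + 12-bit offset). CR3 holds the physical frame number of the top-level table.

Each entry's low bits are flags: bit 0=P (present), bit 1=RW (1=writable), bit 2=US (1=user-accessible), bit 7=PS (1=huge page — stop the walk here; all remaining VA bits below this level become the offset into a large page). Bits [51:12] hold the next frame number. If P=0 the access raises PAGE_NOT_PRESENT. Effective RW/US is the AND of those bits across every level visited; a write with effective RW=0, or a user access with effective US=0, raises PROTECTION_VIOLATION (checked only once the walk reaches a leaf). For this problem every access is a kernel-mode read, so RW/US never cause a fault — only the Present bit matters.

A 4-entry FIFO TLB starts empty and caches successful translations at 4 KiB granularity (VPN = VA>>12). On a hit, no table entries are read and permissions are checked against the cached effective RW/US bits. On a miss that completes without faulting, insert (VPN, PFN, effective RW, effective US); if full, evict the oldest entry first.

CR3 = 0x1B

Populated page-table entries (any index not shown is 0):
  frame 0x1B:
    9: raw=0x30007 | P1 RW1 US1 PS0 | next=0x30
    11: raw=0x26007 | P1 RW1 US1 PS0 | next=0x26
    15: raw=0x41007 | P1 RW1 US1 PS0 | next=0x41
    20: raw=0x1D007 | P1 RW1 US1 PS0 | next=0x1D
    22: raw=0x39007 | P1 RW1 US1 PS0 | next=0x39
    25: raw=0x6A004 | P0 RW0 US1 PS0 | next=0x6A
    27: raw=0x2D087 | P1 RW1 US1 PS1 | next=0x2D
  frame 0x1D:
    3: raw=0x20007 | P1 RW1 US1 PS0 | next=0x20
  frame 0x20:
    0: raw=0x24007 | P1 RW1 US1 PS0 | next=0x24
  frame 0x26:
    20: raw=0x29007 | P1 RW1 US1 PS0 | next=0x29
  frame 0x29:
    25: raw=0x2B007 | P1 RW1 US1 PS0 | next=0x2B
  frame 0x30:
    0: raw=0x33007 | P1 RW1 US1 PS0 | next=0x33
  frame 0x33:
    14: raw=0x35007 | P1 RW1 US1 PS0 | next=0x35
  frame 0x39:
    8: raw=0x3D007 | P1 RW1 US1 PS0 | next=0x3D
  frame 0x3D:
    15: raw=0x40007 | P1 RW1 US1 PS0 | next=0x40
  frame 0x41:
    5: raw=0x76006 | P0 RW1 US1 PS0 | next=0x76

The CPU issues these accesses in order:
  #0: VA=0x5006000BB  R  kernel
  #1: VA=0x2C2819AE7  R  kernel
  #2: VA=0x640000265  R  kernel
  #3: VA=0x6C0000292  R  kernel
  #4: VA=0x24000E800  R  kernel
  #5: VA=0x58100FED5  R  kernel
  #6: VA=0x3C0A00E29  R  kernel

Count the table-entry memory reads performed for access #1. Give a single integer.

Trace:
#0 VA=0x5006000BB (r,kernel):
  lvl0: tbl 0x1B, slot 20 ⇒ 0x1D007 (P1/RW1/US1/PS0)
  lvl1: tbl 0x1D, slot 3 ⇒ 0x20007 (P1/RW1/US1/PS0)
  lvl2: tbl 0x20, slot 0 ⇒ 0x24007 (P1/RW1/US1/PS0)
  ✓ 0x240BB  — 3 lookups
#1 VA=0x2C2819AE7 (r,kernel):
  lvl0: tbl 0x1B, slot 11 ⇒ 0x26007 (P1/RW1/US1/PS0)
  lvl1: tbl 0x26, slot 20 ⇒ 0x29007 (P1/RW1/US1/PS0)
  lvl2: tbl 0x29, slot 25 ⇒ 0x2B007 (P1/RW1/US1/PS0)
  ✓ 0x2BAE7  — 3 lookups
#2 VA=0x640000265 (r,kernel):
  lvl0: tbl 0x1B, slot 25 ⇒ 0x6A004 (P0/RW0/US1/PS0)
  ✗ PAGE_NOT_PRESENT  [1 reads]
#3 VA=0x6C0000292 (r,kernel):
  lvl0: tbl 0x1B, slot 27 ⇒ 0x2D087 (P1/RW1/US1/PS1)
  ✓ 0x2D292 (huge @L0)  — 1 lookups
#4 VA=0x24000E800 (r,kernel):
  lvl0: tbl 0x1B, slot 9 ⇒ 0x30007 (P1/RW1/US1/PS0)
  lvl1: tbl 0x30, slot 0 ⇒ 0x33007 (P1/RW1/US1/PS0)
  lvl2: tbl 0x33, slot 14 ⇒ 0x35007 (P1/RW1/US1/PS0)
  ✓ 0x35800  — 3 lookups
#5 VA=0x58100FED5 (r,kernel):
  lvl0: tbl 0x1B, slot 22 ⇒ 0x39007 (P1/RW1/US1/PS0)
  lvl1: tbl 0x39, slot 8 ⇒ 0x3D007 (P1/RW1/US1/PS0)
  lvl2: tbl 0x3D, slot 15 ⇒ 0x40007 (P1/RW1/US1/PS0)
  ✓ 0x40ED5  — 3 lookups
#6 VA=0x3C0A00E29 (r,kernel):
  lvl0: tbl 0x1B, slot 15 ⇒ 0x41007 (P1/RW1/US1/PS0)
  lvl1: tbl 0x41, slot 5 ⇒ 0x76006 (P0/RW1/US1/PS0)
  ✗ PAGE_NOT_PRESENT  [2 reads]

Entries read for #1: 3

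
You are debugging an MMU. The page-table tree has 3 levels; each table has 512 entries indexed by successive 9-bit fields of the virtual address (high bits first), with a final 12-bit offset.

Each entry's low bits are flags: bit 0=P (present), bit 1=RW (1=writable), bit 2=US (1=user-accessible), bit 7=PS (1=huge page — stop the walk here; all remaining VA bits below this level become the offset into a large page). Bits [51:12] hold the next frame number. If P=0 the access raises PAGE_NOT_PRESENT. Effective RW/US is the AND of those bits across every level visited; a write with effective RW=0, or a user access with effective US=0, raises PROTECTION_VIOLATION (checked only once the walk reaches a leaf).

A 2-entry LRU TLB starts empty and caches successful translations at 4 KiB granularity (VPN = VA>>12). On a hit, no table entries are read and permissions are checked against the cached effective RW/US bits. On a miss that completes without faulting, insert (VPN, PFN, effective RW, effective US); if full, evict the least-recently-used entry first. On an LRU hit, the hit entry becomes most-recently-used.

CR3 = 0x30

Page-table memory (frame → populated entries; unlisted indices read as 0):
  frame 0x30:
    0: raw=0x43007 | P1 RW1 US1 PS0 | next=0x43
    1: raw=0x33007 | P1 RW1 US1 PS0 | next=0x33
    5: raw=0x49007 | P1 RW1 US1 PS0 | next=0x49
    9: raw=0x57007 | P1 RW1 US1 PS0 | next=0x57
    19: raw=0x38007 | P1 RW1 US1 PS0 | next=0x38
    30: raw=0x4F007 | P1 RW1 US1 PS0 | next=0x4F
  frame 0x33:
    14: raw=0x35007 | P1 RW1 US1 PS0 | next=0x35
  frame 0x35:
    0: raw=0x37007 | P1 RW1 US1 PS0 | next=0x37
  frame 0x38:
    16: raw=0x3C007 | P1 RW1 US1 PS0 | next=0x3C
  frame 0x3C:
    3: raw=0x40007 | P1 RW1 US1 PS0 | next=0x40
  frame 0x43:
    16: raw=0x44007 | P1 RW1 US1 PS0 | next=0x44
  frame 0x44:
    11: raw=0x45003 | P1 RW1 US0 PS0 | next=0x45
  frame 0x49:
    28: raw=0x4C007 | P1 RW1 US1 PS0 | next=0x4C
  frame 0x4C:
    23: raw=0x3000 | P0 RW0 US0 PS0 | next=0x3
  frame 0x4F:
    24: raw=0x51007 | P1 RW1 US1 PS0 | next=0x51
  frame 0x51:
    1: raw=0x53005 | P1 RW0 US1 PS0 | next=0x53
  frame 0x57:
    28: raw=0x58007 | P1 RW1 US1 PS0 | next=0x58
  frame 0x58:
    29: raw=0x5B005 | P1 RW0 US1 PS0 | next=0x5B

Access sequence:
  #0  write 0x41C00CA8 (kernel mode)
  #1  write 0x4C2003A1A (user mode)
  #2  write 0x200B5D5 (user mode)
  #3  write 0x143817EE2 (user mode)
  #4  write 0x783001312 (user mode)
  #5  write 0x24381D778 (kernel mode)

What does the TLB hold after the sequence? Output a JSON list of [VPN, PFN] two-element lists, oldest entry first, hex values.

Trace:
#0 VA=0x41C00CA8 (w,kernel):
  L0 @0x30[1] → 0x33007  P=1,RW=1,US=1,PS=0
  L1 @0x33[14] → 0x35007  P=1,RW=1,US=1,PS=0
  L2 @0x35[0] → 0x37007  P=1,RW=1,US=1,PS=0
  ✓ 0x37CA8  — 3 lookups
#1 VA=0x4C2003A1A (w,user):
  L0 @0x30[19] → 0x38007  P=1,RW=1,US=1,PS=0
  L1 @0x38[16] → 0x3C007  P=1,RW=1,US=1,PS=0
  L2 @0x3C[3] → 0x40007  P=1,RW=1,US=1,PS=0
  ✓ 0x40A1A  — 3 lookups
#2 VA=0x200B5D5 (w,user):
  L0 @0x30[0] → 0x43007  P=1,RW=1,US=1,PS=0
  L1 @0x43[16] → 0x44007  P=1,RW=1,US=1,PS=0
  L2 @0x44[11] → 0x45003  P=1,RW=1,US=0,PS=0
  ⇒ fault: PROTECTION_VIOLATION  — 3 lookups
#3 VA=0x143817EE2 (w,user):
  L0 @0x30[5] → 0x49007  P=1,RW=1,US=1,PS=0
  L1 @0x49[28] → 0x4C007  P=1,RW=1,US=1,PS=0
  L2 @0x4C[23] → 0x3000  P=0,RW=0,US=0,PS=0
  ⇒ fault: PAGE_NOT_PRESENT  — 3 lookups
#4 VA=0x783001312 (w,user):
  L0 @0x30[30] → 0x4F007  P=1,RW=1,US=1,PS=0
  L1 @0x4F[24] → 0x51007  P=1,RW=1,US=1,PS=0
  L2 @0x51[1] → 0x53005  P=1,RW=0,US=1,PS=0
  ⇒ fault: PROTECTION_VIOLATION  — 3 lookups
#5 VA=0x24381D778 (w,kernel):
  L0 @0x30[9] → 0x57007  P=1,RW=1,US=1,PS=0
  L1 @0x57[28] → 0x58007  P=1,RW=1,US=1,PS=0
  L2 @0x58[29] → 0x5B005  P=1,RW=0,US=1,PS=0
  ⇒ fault: PROTECTION_VIOLATION  — 3 lookups

TLB: [["0x41C00", "0x37"], ["0x4C2003", "0x40"]]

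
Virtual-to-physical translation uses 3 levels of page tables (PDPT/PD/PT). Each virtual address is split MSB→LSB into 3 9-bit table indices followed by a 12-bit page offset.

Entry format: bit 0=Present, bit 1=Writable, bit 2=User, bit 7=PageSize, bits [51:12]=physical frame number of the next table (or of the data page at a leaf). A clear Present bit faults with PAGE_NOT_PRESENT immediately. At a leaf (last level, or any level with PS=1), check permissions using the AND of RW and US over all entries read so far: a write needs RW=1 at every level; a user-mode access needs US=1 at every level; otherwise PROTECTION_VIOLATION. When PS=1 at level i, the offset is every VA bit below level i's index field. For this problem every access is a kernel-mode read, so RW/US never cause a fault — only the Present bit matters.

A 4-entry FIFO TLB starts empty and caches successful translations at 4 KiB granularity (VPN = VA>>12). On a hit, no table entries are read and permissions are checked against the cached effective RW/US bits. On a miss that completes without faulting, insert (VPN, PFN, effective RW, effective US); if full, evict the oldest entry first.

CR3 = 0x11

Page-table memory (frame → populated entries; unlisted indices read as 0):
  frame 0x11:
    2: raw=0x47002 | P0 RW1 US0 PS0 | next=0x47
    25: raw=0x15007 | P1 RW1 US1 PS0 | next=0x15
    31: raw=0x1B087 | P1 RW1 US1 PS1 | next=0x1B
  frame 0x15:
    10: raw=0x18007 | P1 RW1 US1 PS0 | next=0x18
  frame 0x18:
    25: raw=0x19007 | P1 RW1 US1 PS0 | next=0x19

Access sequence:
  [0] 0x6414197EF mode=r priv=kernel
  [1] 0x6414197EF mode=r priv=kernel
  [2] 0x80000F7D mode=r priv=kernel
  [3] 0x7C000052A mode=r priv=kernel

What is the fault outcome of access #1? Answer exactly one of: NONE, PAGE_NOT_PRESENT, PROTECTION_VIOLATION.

Per-access translation:
#0 VA=0x6414197EF (r,kernel):
  [0] read 0x11 idx=25: raw=0x15007 flags P=1 W=1 U=1 S=0
  [1] read 0x15 idx=10: raw=0x18007 flags P=1 W=1 U=1 S=0
  [2] read 0x18 idx=25: raw=0x19007 flags P=1 W=1 U=1 S=0
  ✓ 0x197EF  — 3 lookups
#1 VA=0x6414197EF (r,kernel):
  TLB hit vpn=0x641419 → PA=0x197EF
#2 VA=0x80000F7D (r,kernel):
  [0] read 0x11 idx=2: raw=0x47002 flags P=0 W=1 U=0 S=0
  ✗ PAGE_NOT_PRESENT  [1 reads]
#3 VA=0x7C000052A (r,kernel):
  [0] read 0x11 idx=31: raw=0x1B087 flags P=1 W=1 U=1 S=1
  ✓ 0x1B52A (huge @L0)  — 1 lookups

Access #1 fault: NONE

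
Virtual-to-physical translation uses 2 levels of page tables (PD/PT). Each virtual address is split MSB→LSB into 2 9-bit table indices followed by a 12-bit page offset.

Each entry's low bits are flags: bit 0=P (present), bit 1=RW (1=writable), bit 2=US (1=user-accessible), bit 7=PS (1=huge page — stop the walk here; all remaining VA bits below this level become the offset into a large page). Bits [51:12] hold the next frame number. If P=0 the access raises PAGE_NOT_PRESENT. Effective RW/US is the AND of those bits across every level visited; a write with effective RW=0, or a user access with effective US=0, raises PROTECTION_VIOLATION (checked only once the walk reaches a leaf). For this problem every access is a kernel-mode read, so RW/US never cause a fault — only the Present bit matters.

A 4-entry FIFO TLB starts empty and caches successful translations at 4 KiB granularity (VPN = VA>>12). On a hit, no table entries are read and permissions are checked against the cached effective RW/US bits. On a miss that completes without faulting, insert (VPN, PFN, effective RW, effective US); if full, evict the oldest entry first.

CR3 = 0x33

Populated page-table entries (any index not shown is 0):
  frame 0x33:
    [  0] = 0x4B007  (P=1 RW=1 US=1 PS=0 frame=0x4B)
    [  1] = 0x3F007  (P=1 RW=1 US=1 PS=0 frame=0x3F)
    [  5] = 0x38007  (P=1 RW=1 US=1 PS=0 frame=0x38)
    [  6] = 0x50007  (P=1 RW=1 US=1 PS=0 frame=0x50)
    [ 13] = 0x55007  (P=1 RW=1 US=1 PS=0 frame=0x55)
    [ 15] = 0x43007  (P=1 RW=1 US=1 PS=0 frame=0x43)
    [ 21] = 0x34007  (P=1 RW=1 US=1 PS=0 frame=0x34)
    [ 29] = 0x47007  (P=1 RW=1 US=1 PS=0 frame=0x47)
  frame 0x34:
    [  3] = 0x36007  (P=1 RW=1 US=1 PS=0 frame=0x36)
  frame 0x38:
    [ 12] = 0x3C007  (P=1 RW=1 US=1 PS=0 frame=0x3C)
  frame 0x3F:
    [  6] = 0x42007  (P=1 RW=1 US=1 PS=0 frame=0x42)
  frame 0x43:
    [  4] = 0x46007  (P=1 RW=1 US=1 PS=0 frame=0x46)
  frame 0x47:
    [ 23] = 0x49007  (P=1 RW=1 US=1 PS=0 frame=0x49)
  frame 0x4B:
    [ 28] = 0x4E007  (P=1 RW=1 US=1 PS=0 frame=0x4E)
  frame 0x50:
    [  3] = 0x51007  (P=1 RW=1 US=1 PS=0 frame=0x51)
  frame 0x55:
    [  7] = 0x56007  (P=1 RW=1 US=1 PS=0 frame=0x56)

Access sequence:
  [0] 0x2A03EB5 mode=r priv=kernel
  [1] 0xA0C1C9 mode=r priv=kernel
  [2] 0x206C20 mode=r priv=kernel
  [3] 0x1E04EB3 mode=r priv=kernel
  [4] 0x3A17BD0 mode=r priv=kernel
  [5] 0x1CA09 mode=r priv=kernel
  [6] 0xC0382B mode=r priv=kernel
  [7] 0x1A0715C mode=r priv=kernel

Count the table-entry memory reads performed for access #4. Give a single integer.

Walk each access:
#0 VA=0x2A03EB5 (r,kernel):
  [0] read 0x33 idx=21: raw=0x34007 flags P=1 W=1 U=1 S=0
  [1] read 0x34 idx=3: raw=0x36007 flags P=1 W=1 U=1 S=0
  ✓ 0x36EB5  — 2 lookups
#1 VA=0xA0C1C9 (r,kernel):
  [0] read 0x33 idx=5: raw=0x38007 flags P=1 W=1 U=1 S=0
  [1] read 0x38 idx=12: raw=0x3C007 flags P=1 W=1 U=1 S=0
  ✓ 0x3C1C9  — 2 lookups
#2 VA=0x206C20 (r,kernel):
  [0] read 0x33 idx=1: raw=0x3F007 flags P=1 W=1 U=1 S=0
  [1] read 0x3F idx=6: raw=0x42007 flags P=1 W=1 U=1 S=0
  ✓ 0x42C20  — 2 lookups
#3 VA=0x1E04EB3 (r,kernel):
  [0] read 0x33 idx=15: raw=0x43007 flags P=1 W=1 U=1 S=0
  [1] read 0x43 idx=4: raw=0x46007 flags P=1 W=1 U=1 S=0
  ✓ 0x46EB3  — 2 lookups
#4 VA=0x3A17BD0 (r,kernel):
  [0] read 0x33 idx=29: raw=0x47007 flags P=1 W=1 U=1 S=0
  [1] read 0x47 idx=23: raw=0x49007 flags P=1 W=1 U=1 S=0
  ✓ 0x49BD0  — 2 lookups
#5 VA=0x1CA09 (r,kernel):
  [0] read 0x33 idx=0: raw=0x4B007 flags P=1 W=1 U=1 S=0
  [1] read 0x4B idx=28: raw=0x4E007 flags P=1 W=1 U=1 S=0
  ✓ 0x4EA09  — 2 lookups
#6 VA=0xC0382B (r,kernel):
  [0] read 0x33 idx=6: raw=0x50007 flags P=1 W=1 U=1 S=0
  [1] read 0x50 idx=3: raw=0x51007 flags P=1 W=1 U=1 S=0
  ✓ 0x5182B  — 2 lookups
#7 VA=0x1A0715C (r,kernel):
  [0] read 0x33 idx=13: raw=0x55007 flags P=1 W=1 U=1 S=0
  [1] read 0x55 idx=7: raw=0x56007 flags P=1 W=1 U=1 S=0
  ✓ 0x5615C  — 2 lookups

Entries read for #4: 2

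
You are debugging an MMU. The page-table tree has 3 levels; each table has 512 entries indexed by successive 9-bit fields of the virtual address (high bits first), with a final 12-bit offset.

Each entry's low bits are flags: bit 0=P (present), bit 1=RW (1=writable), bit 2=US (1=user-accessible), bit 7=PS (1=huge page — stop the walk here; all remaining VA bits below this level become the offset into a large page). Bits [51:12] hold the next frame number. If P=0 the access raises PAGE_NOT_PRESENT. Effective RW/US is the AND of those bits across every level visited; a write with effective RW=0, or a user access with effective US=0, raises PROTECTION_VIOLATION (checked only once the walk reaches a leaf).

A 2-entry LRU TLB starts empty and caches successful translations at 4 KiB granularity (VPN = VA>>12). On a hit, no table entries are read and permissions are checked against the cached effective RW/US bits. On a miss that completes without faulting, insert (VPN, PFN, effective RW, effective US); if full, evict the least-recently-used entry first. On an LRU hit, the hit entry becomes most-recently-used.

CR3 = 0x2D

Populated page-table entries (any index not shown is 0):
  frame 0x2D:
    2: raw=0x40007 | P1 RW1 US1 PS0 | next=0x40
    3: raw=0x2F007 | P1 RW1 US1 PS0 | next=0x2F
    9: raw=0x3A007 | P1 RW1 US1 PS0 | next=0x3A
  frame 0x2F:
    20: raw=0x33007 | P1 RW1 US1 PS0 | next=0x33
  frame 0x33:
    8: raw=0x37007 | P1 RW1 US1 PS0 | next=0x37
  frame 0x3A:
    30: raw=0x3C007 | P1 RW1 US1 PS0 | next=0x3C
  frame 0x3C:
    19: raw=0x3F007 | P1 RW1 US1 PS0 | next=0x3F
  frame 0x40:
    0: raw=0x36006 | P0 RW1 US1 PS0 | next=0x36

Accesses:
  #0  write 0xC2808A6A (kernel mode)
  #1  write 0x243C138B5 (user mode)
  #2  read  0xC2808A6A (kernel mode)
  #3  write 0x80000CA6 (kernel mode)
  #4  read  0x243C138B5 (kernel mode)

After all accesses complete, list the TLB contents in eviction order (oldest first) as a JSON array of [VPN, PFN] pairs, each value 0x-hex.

Trace:
#0 VA=0xC2808A6A (w,kernel):
  lvl0: tbl 0x2D, slot 3 ⇒ 0x2F007 (P1/RW1/US1/PS0)
  lvl1: tbl 0x2F, slot 20 ⇒ 0x33007 (P1/RW1/US1/PS0)
  lvl2: tbl 0x33, slot 8 ⇒ 0x37007 (P1/RW1/US1/PS0)
  ✓ 0x37A6A  — 3 lookups
#1 VA=0x243C138B5 (w,user):
  lvl0: tbl 0x2D, slot 9 ⇒ 0x3A007 (P1/RW1/US1/PS0)
  lvl1: tbl 0x3A, slot 30 ⇒ 0x3C007 (P1/RW1/US1/PS0)
  lvl2: tbl 0x3C, slot 19 ⇒ 0x3F007 (P1/RW1/US1/PS0)
  ✓ 0x3F8B5  — 3 lookups
#2 VA=0xC2808A6A (r,kernel):
  TLB hit vpn=0xC2808 → PA=0x37A6A
#3 VA=0x80000CA6 (w,kernel):
  lvl0: tbl 0x2D, slot 2 ⇒ 0x40007 (P1/RW1/US1/PS0)
  lvl1: tbl 0x40, slot 0 ⇒ 0x36006 (P0/RW1/US1/PS0)
  ✗ PAGE_NOT_PRESENT  [2 reads]
#4 VA=0x243C138B5 (r,kernel):
  TLB hit vpn=0x243C13 → PA=0x3F8B5

TLB: [["0xC2808", "0x37"], ["0x243C13", "0x3F"]]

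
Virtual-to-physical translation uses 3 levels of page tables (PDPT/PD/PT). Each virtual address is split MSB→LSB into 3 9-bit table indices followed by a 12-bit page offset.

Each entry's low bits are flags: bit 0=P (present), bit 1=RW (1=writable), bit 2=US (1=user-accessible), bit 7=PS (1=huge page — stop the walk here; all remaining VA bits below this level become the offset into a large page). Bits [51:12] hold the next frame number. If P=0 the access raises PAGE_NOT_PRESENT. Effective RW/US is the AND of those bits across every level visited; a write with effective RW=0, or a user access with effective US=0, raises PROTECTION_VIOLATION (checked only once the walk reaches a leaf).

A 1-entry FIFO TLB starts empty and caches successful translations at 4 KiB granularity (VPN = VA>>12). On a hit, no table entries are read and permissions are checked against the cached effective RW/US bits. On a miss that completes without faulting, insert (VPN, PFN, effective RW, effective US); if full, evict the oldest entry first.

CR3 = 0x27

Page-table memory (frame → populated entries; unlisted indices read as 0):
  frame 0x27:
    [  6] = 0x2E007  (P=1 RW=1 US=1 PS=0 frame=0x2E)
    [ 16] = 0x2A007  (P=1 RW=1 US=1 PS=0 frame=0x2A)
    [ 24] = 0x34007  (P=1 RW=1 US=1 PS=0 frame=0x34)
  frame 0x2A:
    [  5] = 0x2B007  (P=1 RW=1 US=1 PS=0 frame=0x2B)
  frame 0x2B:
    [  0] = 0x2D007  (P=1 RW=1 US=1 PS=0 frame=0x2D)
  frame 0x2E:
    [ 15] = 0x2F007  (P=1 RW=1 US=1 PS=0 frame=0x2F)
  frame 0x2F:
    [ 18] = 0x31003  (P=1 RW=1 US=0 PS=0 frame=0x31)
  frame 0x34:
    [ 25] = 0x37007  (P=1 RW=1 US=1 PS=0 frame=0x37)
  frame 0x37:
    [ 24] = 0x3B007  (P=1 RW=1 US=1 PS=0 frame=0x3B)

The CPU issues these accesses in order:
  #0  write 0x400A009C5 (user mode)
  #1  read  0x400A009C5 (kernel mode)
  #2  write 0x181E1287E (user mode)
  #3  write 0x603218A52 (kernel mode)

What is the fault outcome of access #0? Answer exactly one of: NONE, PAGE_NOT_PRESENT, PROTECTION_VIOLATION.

Per-access translation:
#0 VA=0x400A009C5 (w,user):
  [0] read 0x27 idx=16: raw=0x2A007 flags P=1 W=1 U=1 S=0
  [1] read 0x2A idx=5: raw=0x2B007 flags P=1 W=1 U=1 S=0
  [2] read 0x2B idx=0: raw=0x2D007 flags P=1 W=1 U=1 S=0
  ✓ 0x2D9C5  — 3 lookups
#1 VA=0x400A009C5 (r,kernel):
  TLB hit vpn=0x400A00 → PA=0x2D9C5
#2 VA=0x181E1287E (w,user):
  [0] read 0x27 idx=6: raw=0x2E007 flags P=1 W=1 U=1 S=0
  [1] read 0x2E idx=15: raw=0x2F007 flags P=1 W=1 U=1 S=0
  [2] read 0x2F idx=18: raw=0x31003 flags P=1 W=1 U=0 S=0
  ✗ PROTECTION_VIOLATION  [3 reads]
#3 VA=0x603218A52 (w,kernel):
  [0] read 0x27 idx=24: raw=0x34007 flags P=1 W=1 U=1 S=0
  [1] read 0x34 idx=25: raw=0x37007 flags P=1 W=1 U=1 S=0
  [2] read 0x37 idx=24: raw=0x3B007 flags P=1 W=1 U=1 S=0
  ✓ 0x3BA52  — 3 lookups

Access #0 fault: NONE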